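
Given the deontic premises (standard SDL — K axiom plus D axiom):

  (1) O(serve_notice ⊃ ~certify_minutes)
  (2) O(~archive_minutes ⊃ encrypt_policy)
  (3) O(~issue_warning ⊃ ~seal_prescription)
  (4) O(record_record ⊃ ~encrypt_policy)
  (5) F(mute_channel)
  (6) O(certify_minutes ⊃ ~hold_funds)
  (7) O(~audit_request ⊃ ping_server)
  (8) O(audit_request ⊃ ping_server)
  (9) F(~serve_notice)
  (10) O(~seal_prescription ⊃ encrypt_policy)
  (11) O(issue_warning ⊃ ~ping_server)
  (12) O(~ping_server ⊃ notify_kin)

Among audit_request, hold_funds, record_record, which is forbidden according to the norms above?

record_record

Premises 7 and 8 cover both cases: O(~audit_request ⊃ ping_server) and O(audit_request ⊃ ping_server). Since ~audit_request ∨ audit_request is a tautology, O(ping_server) follows.
The contrapositive of premise 11 (O(issue_warning ⊃ ~ping_server)) is O(ping_server ⊃ ~issue_warning), and O(ping_server) is already established, so O(~issue_warning).
From O(~issue_warning) and premise 3, O(~issue_warning ⊃ ~seal_prescription), we obtain O(~seal_prescription).
With premise 10, O(~seal_prescription ⊃ encrypt_policy), the K-axiom yields O(encrypt_policy).
Premise 4, O(record_record ⊃ ~encrypt_policy), contraposes to O(encrypt_policy ⊃ ~record_record); with O(encrypt_policy) we get O(~record_record).
So O(~record_record) holds, i.e. record_record is forbidden. None of the other listed options is forbidden under the premises.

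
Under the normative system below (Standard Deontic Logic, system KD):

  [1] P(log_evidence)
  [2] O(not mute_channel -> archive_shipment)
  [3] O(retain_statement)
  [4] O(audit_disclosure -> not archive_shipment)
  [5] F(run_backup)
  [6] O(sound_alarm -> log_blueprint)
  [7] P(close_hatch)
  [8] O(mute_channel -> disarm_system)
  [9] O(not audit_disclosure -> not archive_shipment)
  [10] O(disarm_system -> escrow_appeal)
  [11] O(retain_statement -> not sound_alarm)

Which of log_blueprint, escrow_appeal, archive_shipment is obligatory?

Premises 9 and 4 cover both cases: O(not audit_disclosure -> not archive_shipment) and O(audit_disclosure -> not archive_shipment). Since not audit_disclosure ∨ audit_disclosure is a tautology, O(not archive_shipment) follows.
Premise 2 is O(not mute_channel -> archive_shipment); contrapositively O(not archive_shipment -> mute_channel). Since O(not archive_shipment) holds, K gives O(mute_channel).
Applying K to premise 8 (O(mute_channel -> disarm_system)) and O(mute_channel) yields O(disarm_system).
With premise 10, O(disarm_system -> escrow_appeal), the K-axiom yields O(escrow_appeal).
So O(escrow_appeal) holds — escrow_appeal is obligatory. None of the other listed options is made obligatory by any chain of premises.

escrow_appeal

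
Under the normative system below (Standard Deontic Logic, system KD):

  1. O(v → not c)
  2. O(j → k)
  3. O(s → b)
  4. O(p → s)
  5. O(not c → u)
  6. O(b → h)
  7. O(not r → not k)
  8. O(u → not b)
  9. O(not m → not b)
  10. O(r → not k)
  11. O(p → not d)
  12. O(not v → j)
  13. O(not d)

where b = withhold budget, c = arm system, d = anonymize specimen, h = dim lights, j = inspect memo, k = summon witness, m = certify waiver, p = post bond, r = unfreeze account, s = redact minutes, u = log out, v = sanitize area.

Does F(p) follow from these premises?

Yes

Premises 7 and 10 are O(not r → not k) and O(r → not k); every ideal world satisfies not r or r, so in either case not k holds — hence O(not k).
Premise 2, O(j → k), contraposes to O(not k → not j); with O(not k) we get O(not j).
The contrapositive of premise 12 (O(not v → j)) is O(not j → v), and O(not j) is already established, so O(v).
With premise 1, O(v → not c), the K-axiom yields O(not c).
With premise 5, O(not c → u), the K-axiom yields O(u).
Applying K to premise 8 (O(u → not b)) and O(u) yields O(not b).
Premise 3 is O(s → b); contrapositively O(not b → not s). Since O(not b) holds, K gives O(not s).
Premise 4, O(p → s), contraposes to O(not s → not p); with O(not s) we get O(not p).
Premises 6, 9, 11, 13 do not contribute to this derivation.
So O(not p) holds, i.e. F(p). The claim follows.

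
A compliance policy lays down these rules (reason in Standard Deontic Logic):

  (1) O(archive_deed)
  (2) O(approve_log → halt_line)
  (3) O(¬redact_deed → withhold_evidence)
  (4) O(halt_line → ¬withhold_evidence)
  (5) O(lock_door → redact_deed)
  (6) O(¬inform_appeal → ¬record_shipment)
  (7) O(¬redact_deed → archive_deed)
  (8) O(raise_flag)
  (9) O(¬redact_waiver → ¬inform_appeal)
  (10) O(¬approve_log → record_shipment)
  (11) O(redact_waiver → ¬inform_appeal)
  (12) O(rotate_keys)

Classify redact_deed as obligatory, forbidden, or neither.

Obligatory

Premises 11 and 9 are O(redact_waiver → ¬inform_appeal) and O(¬redact_waiver → ¬inform_appeal); every ideal world satisfies redact_waiver or ¬redact_waiver, so in either case ¬inform_appeal holds — hence O(¬inform_appeal).
From O(¬inform_appeal) and premise 6, O(¬inform_appeal → ¬record_shipment), we obtain O(¬record_shipment).
The contrapositive of premise 10 (O(¬approve_log → record_shipment)) is O(¬record_shipment → approve_log), and O(¬record_shipment) is already established, so O(approve_log).
Premise 2 is O(approve_log → halt_line); since O(approve_log), deontic closure gives O(halt_line).
Applying K to premise 4 (O(halt_line → ¬withhold_evidence)) and O(halt_line) yields O(¬withhold_evidence).
Premise 3, O(¬redact_deed → withhold_evidence), contraposes to O(¬withhold_evidence → redact_deed); with O(¬withhold_evidence) we get O(redact_deed).
Premises 1, 5, 7, 8, 12 do not contribute to this derivation.
Hence redact_deed is obligatory.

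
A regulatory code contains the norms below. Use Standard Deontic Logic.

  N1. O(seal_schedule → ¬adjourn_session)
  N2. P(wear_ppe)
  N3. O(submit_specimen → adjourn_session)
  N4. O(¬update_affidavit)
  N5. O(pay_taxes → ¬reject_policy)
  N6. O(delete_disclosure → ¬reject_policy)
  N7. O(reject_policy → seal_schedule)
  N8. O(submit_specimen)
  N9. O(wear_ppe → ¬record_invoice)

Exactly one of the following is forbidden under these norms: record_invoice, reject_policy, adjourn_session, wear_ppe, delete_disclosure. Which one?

reject_policy

Premise 8 gives O(submit_specimen).
From O(submit_specimen) and premise 3, O(submit_specimen → adjourn_session), we obtain O(adjourn_session).
Premise 1, O(seal_schedule → ¬adjourn_session), contraposes to O(adjourn_session → ¬seal_schedule); with O(adjourn_session) we get O(¬seal_schedule).
Premise 7 is O(reject_policy → seal_schedule); contrapositively O(¬seal_schedule → ¬reject_policy). Since O(¬seal_schedule) holds, K gives O(¬reject_policy).
So O(¬reject_policy) holds, i.e. reject_policy is forbidden. None of the other listed options is forbidden under the premises.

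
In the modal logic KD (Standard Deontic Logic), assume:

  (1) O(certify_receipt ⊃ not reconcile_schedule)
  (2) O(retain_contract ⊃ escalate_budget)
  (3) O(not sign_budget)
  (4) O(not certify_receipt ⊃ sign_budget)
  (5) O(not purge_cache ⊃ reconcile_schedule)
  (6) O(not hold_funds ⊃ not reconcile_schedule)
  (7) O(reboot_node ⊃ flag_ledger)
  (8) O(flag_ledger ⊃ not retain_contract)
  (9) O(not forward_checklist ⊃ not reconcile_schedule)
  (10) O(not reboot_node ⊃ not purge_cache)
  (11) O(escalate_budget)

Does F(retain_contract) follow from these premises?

Premise 3 states O(not sign_budget) outright.
Premise 4 is O(not certify_receipt ⊃ sign_budget); contrapositively O(not sign_budget ⊃ certify_receipt). Since O(not sign_budget) holds, K gives O(certify_receipt).
Premise 1 is O(certify_receipt ⊃ not reconcile_schedule); since O(certify_receipt), deontic closure gives O(not reconcile_schedule).
Premise 5, O(not purge_cache ⊃ reconcile_schedule), contraposes to O(not reconcile_schedule ⊃ purge_cache); with O(not reconcile_schedule) we get O(purge_cache).
Premise 10, O(not reboot_node ⊃ not purge_cache), contraposes to O(purge_cache ⊃ reboot_node); with O(purge_cache) we get O(reboot_node).
With premise 7, O(reboot_node ⊃ flag_ledger), the K-axiom yields O(flag_ledger).
Applying K to premise 8 (O(flag_ledger ⊃ not retain_contract)) and O(flag_ledger) yields O(not retain_contract).
Premises 2, 6, 9, 11 do not contribute to this derivation.
So O(not retain_contract) holds, i.e. F(retain_contract). The claim follows.

Yes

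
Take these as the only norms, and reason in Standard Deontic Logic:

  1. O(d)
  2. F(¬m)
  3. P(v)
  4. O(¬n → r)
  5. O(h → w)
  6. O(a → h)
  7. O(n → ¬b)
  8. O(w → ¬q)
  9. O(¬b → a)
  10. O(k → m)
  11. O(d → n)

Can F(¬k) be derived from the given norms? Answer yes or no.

Premise 10 is O(k → m); even if O(m) held, inferring O(k) would be affirming the consequent — invalid.
No other premise forces O(k). An ideal world satisfying every premise can still have ¬k true, so F(¬k) is not derivable.

No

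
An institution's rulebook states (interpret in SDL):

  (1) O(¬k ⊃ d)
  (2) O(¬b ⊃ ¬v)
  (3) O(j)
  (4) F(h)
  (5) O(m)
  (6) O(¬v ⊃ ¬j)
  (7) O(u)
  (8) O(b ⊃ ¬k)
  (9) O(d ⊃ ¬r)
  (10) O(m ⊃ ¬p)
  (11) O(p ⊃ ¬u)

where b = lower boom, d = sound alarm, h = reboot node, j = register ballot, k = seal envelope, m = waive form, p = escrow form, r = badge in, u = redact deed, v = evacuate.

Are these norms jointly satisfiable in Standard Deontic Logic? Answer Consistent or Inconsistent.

Premise 11 is O(p ⊃ ¬u), but O(p) is not derivable from the premises, so it does not yield O(¬u).
So O(¬u) is not derivable, and the apparent clash with O(u) does not arise.
A world satisfying every obligation exists (e.g. b=true, d=true, h=false, j=true, k=false, m=true, p=false, r=false, u=true, v=true); no atom is both obligatory and forbidden, so the set is consistent.

Consistent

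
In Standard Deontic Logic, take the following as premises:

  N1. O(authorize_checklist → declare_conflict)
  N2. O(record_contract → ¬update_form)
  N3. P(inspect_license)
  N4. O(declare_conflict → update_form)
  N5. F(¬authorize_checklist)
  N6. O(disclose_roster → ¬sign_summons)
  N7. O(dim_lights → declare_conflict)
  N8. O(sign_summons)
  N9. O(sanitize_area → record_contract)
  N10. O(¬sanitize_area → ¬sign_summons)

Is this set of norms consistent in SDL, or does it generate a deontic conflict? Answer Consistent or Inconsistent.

F(¬authorize_checklist) at premise 5 means O(authorize_checklist).
Applying K to premise 1 (O(authorize_checklist → declare_conflict)) and O(authorize_checklist) yields O(declare_conflict).
Premise 4 is O(declare_conflict → update_form); since O(declare_conflict), deontic closure gives O(update_form).
Premise 2 is O(record_contract → ¬update_form); contrapositively O(update_form → ¬record_contract). Since O(update_form) holds, K gives O(¬record_contract).
Premise 9 is O(sanitize_area → record_contract); contrapositively O(¬record_contract → ¬sanitize_area). Since O(¬record_contract) holds, K gives O(¬sanitize_area).
Premise 10 is O(¬sanitize_area → ¬sign_summons); since O(¬sanitize_area), deontic closure gives O(¬sign_summons).
However, premise 8 gives O(sign_summons).
We now have both O(¬sign_summons) and O(sign_summons) — sign_summons is simultaneously obligatory and forbidden, violating the D-axiom.

Inconsistent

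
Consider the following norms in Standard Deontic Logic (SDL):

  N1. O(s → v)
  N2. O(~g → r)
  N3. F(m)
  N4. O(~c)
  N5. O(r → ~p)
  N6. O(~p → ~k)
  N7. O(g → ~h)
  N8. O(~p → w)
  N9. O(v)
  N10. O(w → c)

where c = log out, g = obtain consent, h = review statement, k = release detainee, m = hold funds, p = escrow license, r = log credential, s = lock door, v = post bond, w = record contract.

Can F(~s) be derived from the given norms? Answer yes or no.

No

Premise 1 is O(s → v); even if O(v) held, inferring O(s) would be affirming the consequent — invalid.
No other premise forces O(s). An ideal world satisfying every premise can still have ~s true, so F(~s) is not derivable.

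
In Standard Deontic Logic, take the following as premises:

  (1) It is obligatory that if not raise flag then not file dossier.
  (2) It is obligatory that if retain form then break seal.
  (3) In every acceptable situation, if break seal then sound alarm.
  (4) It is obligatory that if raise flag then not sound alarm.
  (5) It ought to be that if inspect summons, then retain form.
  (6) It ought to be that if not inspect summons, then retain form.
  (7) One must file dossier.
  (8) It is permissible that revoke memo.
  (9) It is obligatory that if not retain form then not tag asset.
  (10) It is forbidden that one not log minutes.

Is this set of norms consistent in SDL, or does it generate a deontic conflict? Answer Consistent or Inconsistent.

Premises 5 and 6 are O(inspect_summons → retain_form) and O(¬inspect_summons → retain_form); every ideal world satisfies inspect_summons or ¬inspect_summons, so in either case retain_form holds — hence O(retain_form).
From O(retain_form) and premise 2, O(retain_form → break_seal), we obtain O(break_seal).
Applying K to premise 3 (O(break_seal → sound_alarm)) and O(break_seal) yields O(sound_alarm).
Premise 4 is O(raise_flag → ¬sound_alarm); contrapositively O(sound_alarm → ¬raise_flag). Since O(sound_alarm) holds, K gives O(¬raise_flag).
From O(¬raise_flag) and premise 1, O(¬raise_flag → ¬file_dossier), we obtain O(¬file_dossier).
However, premise 7 gives O(file_dossier).
We now have both O(¬file_dossier) and O(file_dossier) — file_dossier is simultaneously obligatory and forbidden, violating the D-axiom.

Inconsistent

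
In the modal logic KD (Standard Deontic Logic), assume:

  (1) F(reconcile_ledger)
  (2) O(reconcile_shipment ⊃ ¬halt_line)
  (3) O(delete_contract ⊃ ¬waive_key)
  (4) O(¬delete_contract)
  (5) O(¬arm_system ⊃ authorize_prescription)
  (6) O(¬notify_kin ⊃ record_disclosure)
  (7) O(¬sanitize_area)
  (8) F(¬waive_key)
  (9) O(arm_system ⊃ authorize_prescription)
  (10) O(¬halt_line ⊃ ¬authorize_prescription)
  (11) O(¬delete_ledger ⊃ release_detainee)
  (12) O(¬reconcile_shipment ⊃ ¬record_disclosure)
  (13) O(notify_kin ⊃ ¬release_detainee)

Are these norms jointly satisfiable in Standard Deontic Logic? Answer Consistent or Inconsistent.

Premise 3 is O(delete_contract ⊃ ¬waive_key), but O(delete_contract) is not derivable from the premises, so it does not yield O(¬waive_key).
So O(¬waive_key) is not derivable, and the apparent clash with O(waive_key) does not arise.
A world satisfying every obligation exists (e.g. arm_system=false, authorize_prescription=true, delete_contract=false, delete_ledger=true, halt_line=true, notify_kin=true, reconcile_ledger=false, reconcile_shipment=false, record_disclosure=false, release_detainee=false, sanitize_area=false, waive_key=true); no atom is both obligatory and forbidden, so the set is consistent.

Consistent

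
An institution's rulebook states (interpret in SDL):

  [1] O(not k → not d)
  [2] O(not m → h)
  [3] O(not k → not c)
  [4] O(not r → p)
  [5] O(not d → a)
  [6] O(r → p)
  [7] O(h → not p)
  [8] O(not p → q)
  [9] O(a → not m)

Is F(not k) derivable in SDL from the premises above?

Premises 6 and 4 are O(r → p) and O(not r → p); every ideal world satisfies r or not r, so in either case p holds — hence O(p).
Premise 7, O(h → not p), contraposes to O(p → not h); with O(p) we get O(not h).
Premise 2 is O(not m → h); contrapositively O(not h → m). Since O(not h) holds, K gives O(m).
The contrapositive of premise 9 (O(a → not m)) is O(m → not a), and O(m) is already established, so O(not a).
Premise 5 is O(not d → a); contrapositively O(not a → d). Since O(not a) holds, K gives O(d).
Premise 1 is O(not k → not d); contrapositively O(d → k). Since O(d) holds, K gives O(k).
Premises 3, 8 do not contribute to this derivation.
So O(k) holds, i.e. F(not k). The claim follows.

Yes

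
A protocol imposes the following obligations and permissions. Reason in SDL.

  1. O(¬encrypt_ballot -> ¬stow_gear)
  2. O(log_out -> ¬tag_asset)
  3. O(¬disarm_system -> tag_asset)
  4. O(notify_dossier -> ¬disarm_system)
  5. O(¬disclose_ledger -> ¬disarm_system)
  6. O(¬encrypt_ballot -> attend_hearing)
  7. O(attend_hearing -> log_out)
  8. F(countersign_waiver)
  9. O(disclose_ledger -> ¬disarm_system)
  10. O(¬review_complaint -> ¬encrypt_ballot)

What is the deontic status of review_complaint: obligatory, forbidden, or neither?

Premises 9 and 5 are O(disclose_ledger -> ¬disarm_system) and O(¬disclose_ledger -> ¬disarm_system); every ideal world satisfies disclose_ledger or ¬disclose_ledger, so in either case ¬disarm_system holds — hence O(¬disarm_system).
Applying K to premise 3 (O(¬disarm_system -> tag_asset)) and O(¬disarm_system) yields O(tag_asset).
Premise 2, O(log_out -> ¬tag_asset), contraposes to O(tag_asset -> ¬log_out); with O(tag_asset) we get O(¬log_out).
Premise 7, O(attend_hearing -> log_out), contraposes to O(¬log_out -> ¬attend_hearing); with O(¬log_out) we get O(¬attend_hearing).
The contrapositive of premise 6 (O(¬encrypt_ballot -> attend_hearing)) is O(¬attend_hearing -> encrypt_ballot), and O(¬attend_hearing) is already established, so O(encrypt_ballot).
The contrapositive of premise 10 (O(¬review_complaint -> ¬encrypt_ballot)) is O(encrypt_ballot -> review_complaint), and O(encrypt_ballot) is already established, so O(review_complaint).
Premises 1, 4, 8 do not contribute to this derivation.
Hence review_complaint is obligatory.

Obligatory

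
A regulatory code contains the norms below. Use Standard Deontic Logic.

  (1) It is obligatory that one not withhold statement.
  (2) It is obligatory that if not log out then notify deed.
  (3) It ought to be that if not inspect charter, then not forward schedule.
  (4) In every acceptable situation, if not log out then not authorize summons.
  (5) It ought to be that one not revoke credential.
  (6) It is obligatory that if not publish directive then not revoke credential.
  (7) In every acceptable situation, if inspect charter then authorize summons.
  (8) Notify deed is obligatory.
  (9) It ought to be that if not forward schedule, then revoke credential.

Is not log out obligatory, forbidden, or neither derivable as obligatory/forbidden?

From premise 5 we have O(¬revoke_credential).
The contrapositive of premise 9 (O(¬forward_schedule → revoke_credential)) is O(¬revoke_credential → forward_schedule), and O(¬revoke_credential) is already established, so O(forward_schedule).
The contrapositive of premise 3 (O(¬inspect_charter → ¬forward_schedule)) is O(forward_schedule → inspect_charter), and O(forward_schedule) is already established, so O(inspect_charter).
With premise 7, O(inspect_charter → authorize_summons), the K-axiom yields O(authorize_summons).
The contrapositive of premise 4 (O(¬log_out → ¬authorize_summons)) is O(authorize_summons → log_out), and O(authorize_summons) is already established, so O(log_out).
Premises 1, 2, 6, 8 do not contribute to this derivation.
Thus O(log_out), which is F(¬log_out): ¬log_out is forbidden.

Forbidden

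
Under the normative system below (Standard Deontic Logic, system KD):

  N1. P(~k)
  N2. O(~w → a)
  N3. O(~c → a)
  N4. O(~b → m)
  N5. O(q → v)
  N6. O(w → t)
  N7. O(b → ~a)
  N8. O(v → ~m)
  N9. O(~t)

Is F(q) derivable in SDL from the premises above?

Premise 9 states O(~t) outright.
Premise 6, O(w → t), contraposes to O(~t → ~w); with O(~t) we get O(~w).
Premise 2 is O(~w → a); since O(~w), deontic closure gives O(a).
The contrapositive of premise 7 (O(b → ~a)) is O(a → ~b), and O(a) is already established, so O(~b).
With premise 4, O(~b → m), the K-axiom yields O(m).
Premise 8 is O(v → ~m); contrapositively O(m → ~v). Since O(m) holds, K gives O(~v).
Premise 5, O(q → v), contraposes to O(~v → ~q); with O(~v) we get O(~q).
Premises 1, 3 do not contribute to this derivation.
So O(~q) holds, i.e. F(q). The claim follows.

Yes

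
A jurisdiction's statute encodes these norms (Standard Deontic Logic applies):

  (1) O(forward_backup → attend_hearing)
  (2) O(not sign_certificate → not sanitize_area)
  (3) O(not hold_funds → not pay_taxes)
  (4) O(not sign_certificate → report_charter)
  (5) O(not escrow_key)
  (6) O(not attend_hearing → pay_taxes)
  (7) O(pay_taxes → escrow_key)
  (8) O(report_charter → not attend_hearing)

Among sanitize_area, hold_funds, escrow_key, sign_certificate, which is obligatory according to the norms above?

Premise 5 gives O(not escrow_key).
Premise 7, O(pay_taxes → escrow_key), contraposes to O(not escrow_key → not pay_taxes); with O(not escrow_key) we get O(not pay_taxes).
The contrapositive of premise 6 (O(not attend_hearing → pay_taxes)) is O(not pay_taxes → attend_hearing), and O(not pay_taxes) is already established, so O(attend_hearing).
The contrapositive of premise 8 (O(report_charter → not attend_hearing)) is O(attend_hearing → not report_charter), and O(attend_hearing) is already established, so O(not report_charter).
Premise 4 is O(not sign_certificate → report_charter); contrapositively O(not report_charter → sign_certificate). Since O(not report_charter) holds, K gives O(sign_certificate).
So O(sign_certificate) holds — sign_certificate is obligatory. None of the other listed options is made obligatory by any chain of premises.

sign_certificate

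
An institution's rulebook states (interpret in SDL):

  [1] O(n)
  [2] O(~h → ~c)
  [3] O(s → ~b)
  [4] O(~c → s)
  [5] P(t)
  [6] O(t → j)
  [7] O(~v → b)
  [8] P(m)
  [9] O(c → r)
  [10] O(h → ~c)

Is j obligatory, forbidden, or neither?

Premise 6 is O(t → j), but O(t) is not derivable from the premises (the permission P(t) asserts only ~O(~t), not O(t)), so it does not yield O(j).
No premise or chain of K-axiom applications forces O(j), and none forces O(~j). So j is neither obligatory nor forbidden under these norms.

Neither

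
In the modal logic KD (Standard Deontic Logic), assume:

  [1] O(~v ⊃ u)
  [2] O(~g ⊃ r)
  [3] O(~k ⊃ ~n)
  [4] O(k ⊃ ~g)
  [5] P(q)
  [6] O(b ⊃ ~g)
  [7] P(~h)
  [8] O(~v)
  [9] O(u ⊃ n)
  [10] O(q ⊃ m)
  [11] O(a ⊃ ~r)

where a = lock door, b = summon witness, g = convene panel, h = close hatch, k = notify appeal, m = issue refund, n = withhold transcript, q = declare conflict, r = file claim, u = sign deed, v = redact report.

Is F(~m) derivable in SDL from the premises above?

No

Premise 10 is O(q ⊃ m), but O(q) is not derivable from the premises (the permission P(q) asserts only ~O(~q), not O(q)), so it does not yield O(m).
No other premise forces O(m). An ideal world satisfying every premise can still have ~m true, so F(~m) is not derivable.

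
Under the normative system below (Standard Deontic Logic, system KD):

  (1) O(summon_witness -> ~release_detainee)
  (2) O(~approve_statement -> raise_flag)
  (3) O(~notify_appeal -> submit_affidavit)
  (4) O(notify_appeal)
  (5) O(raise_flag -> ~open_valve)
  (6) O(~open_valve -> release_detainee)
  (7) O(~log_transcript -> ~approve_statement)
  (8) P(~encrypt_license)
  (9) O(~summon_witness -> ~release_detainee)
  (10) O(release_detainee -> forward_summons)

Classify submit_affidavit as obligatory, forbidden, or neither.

Premise 3 is O(~notify_appeal -> submit_affidavit), but O(~notify_appeal) is not derivable from the premises, so it does not yield O(submit_affidavit).
No premise or chain of K-axiom applications forces O(submit_affidavit), and none forces O(~submit_affidavit). So submit_affidavit is neither obligatory nor forbidden under these norms.

Neither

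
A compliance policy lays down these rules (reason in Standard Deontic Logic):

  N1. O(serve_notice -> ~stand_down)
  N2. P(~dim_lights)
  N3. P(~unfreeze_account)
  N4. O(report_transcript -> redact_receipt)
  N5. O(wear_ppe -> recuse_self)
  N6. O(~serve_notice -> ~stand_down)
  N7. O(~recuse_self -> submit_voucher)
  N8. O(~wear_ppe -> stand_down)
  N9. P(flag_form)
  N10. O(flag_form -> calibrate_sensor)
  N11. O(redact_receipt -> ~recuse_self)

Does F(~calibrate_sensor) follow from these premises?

No

Premise 10 is O(flag_form -> calibrate_sensor), but O(flag_form) is not derivable from the premises (the permission P(flag_form) asserts only ~O(~flag_form), not O(flag_form)), so it does not yield O(calibrate_sensor).
No other premise forces O(calibrate_sensor). An ideal world satisfying every premise can still have ~calibrate_sensor true, so F(~calibrate_sensor) is not derivable.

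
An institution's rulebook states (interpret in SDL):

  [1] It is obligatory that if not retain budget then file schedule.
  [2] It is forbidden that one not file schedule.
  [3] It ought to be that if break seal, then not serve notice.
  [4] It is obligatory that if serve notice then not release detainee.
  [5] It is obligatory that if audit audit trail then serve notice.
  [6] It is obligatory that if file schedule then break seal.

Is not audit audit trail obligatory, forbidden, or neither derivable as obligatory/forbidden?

Premise 2, F(¬file_schedule), is equivalent to O(file_schedule).
With premise 6, O(file_schedule → break_seal), the K-axiom yields O(break_seal).
From O(break_seal) and premise 3, O(break_seal → ¬serve_notice), we obtain O(¬serve_notice).
Premise 5 is O(audit_audit_trail → serve_notice); contrapositively O(¬serve_notice → ¬audit_audit_trail). Since O(¬serve_notice) holds, K gives O(¬audit_audit_trail).
Premises 1, 4 do not contribute to this derivation.
Hence ¬audit_audit_trail is obligatory.

Obligatory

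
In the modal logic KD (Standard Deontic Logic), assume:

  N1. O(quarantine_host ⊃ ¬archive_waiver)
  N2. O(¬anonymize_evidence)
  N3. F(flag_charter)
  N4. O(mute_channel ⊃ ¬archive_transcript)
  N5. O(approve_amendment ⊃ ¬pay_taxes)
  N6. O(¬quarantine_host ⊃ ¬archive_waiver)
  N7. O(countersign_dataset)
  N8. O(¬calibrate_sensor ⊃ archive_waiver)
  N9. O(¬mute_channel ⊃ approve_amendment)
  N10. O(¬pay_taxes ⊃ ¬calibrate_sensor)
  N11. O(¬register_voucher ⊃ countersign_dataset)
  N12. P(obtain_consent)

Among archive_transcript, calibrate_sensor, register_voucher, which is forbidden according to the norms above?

archive_transcript

By case analysis on quarantine_host: premise 1 gives O(quarantine_host ⊃ ¬archive_waiver) and premise 6 gives O(¬quarantine_host ⊃ ¬archive_waiver), so O(¬archive_waiver) either way.
The contrapositive of premise 8 (O(¬calibrate_sensor ⊃ archive_waiver)) is O(¬archive_waiver ⊃ calibrate_sensor), and O(¬archive_waiver) is already established, so O(calibrate_sensor).
Premise 10, O(¬pay_taxes ⊃ ¬calibrate_sensor), contraposes to O(calibrate_sensor ⊃ pay_taxes); with O(calibrate_sensor) we get O(pay_taxes).
The contrapositive of premise 5 (O(approve_amendment ⊃ ¬pay_taxes)) is O(pay_taxes ⊃ ¬approve_amendment), and O(pay_taxes) is already established, so O(¬approve_amendment).
Premise 9, O(¬mute_channel ⊃ approve_amendment), contraposes to O(¬approve_amendment ⊃ mute_channel); with O(¬approve_amendment) we get O(mute_channel).
Applying K to premise 4 (O(mute_channel ⊃ ¬archive_transcript)) and O(mute_channel) yields O(¬archive_transcript).
So O(¬archive_transcript) holds, i.e. archive_transcript is forbidden. None of the other listed options is forbidden under the premises.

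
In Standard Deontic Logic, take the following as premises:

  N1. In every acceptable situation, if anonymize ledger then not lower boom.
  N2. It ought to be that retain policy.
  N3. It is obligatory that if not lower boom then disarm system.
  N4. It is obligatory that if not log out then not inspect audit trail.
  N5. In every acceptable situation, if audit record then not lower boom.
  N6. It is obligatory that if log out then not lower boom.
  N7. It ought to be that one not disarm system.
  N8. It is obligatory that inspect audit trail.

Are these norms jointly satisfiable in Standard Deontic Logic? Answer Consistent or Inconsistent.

From premise 8 we have O(inspect_audit_trail).
Premise 4 is O(¬log_out → ¬inspect_audit_trail); contrapositively O(inspect_audit_trail → log_out). Since O(inspect_audit_trail) holds, K gives O(log_out).
Applying K to premise 6 (O(log_out → ¬lower_boom)) and O(log_out) yields O(¬lower_boom).
From O(¬lower_boom) and premise 3, O(¬lower_boom → disarm_system), we obtain O(disarm_system).
Yet premise 7 states O(¬disarm_system).
We now have both O(disarm_system) and O(¬disarm_system) — disarm_system is simultaneously obligatory and forbidden, violating the D-axiom.

Inconsistent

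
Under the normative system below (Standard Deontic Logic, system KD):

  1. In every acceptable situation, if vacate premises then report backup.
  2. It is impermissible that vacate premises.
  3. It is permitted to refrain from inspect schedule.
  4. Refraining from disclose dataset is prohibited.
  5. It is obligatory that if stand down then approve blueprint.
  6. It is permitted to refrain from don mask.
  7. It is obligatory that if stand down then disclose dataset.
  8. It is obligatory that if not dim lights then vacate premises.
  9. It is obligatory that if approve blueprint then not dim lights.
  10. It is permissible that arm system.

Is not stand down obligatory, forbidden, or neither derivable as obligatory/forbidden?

Obligatory

Premise 2, F(vacate_premises), is equivalent to O(¬vacate_premises).
The contrapositive of premise 8 (O(¬dim_lights → vacate_premises)) is O(¬vacate_premises → dim_lights), and O(¬vacate_premises) is already established, so O(dim_lights).
Premise 9 is O(approve_blueprint → ¬dim_lights); contrapositively O(dim_lights → ¬approve_blueprint). Since O(dim_lights) holds, K gives O(¬approve_blueprint).
The contrapositive of premise 5 (O(stand_down → approve_blueprint)) is O(¬approve_blueprint → ¬stand_down), and O(¬approve_blueprint) is already established, so O(¬stand_down).
Premises 1, 3, 4, 6, 7, 10 do not contribute to this derivation.
Hence ¬stand_down is obligatory.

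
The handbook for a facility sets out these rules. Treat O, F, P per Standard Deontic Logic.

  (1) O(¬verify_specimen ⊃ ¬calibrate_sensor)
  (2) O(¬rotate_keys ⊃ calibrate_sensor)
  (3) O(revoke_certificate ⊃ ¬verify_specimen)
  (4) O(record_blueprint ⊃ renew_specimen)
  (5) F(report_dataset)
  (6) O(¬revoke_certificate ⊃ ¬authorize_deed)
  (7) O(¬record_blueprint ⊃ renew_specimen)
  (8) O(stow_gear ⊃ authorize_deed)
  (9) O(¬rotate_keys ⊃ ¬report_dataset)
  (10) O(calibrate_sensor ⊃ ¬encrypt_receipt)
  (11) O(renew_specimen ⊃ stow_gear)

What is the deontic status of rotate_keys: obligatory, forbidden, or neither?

Obligatory

Premises 4 and 7 are O(record_blueprint ⊃ renew_specimen) and O(¬record_blueprint ⊃ renew_specimen); every ideal world satisfies record_blueprint or ¬record_blueprint, so in either case renew_specimen holds — hence O(renew_specimen).
From O(renew_specimen) and premise 11, O(renew_specimen ⊃ stow_gear), we obtain O(stow_gear).
Premise 8 is O(stow_gear ⊃ authorize_deed); since O(stow_gear), deontic closure gives O(authorize_deed).
The contrapositive of premise 6 (O(¬revoke_certificate ⊃ ¬authorize_deed)) is O(authorize_deed ⊃ revoke_certificate), and O(authorize_deed) is already established, so O(revoke_certificate).
With premise 3, O(revoke_certificate ⊃ ¬verify_specimen), the K-axiom yields O(¬verify_specimen).
From O(¬verify_specimen) and premise 1, O(¬verify_specimen ⊃ ¬calibrate_sensor), we obtain O(¬calibrate_sensor).
Premise 2 is O(¬rotate_keys ⊃ calibrate_sensor); contrapositively O(¬calibrate_sensor ⊃ rotate_keys). Since O(¬calibrate_sensor) holds, K gives O(rotate_keys).
Premises 5, 9, 10 do not contribute to this derivation.
Hence rotate_keys is obligatory.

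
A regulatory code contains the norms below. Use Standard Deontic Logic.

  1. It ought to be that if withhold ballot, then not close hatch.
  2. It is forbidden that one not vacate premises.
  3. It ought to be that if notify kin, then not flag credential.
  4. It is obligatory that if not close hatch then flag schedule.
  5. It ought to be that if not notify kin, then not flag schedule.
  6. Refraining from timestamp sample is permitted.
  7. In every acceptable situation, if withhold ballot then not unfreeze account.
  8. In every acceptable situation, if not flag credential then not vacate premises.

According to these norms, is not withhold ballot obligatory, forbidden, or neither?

Obligatory

Premise 2, F(¬vacate_premises), is equivalent to O(vacate_premises).
Premise 8, O(¬flag_credential → ¬vacate_premises), contraposes to O(vacate_premises → flag_credential); with O(vacate_premises) we get O(flag_credential).
The contrapositive of premise 3 (O(notify_kin → ¬flag_credential)) is O(flag_credential → ¬notify_kin), and O(flag_credential) is already established, so O(¬notify_kin).
With premise 5, O(¬notify_kin → ¬flag_schedule), the K-axiom yields O(¬flag_schedule).
Premise 4 is O(¬close_hatch → flag_schedule); contrapositively O(¬flag_schedule → close_hatch). Since O(¬flag_schedule) holds, K gives O(close_hatch).
Premise 1 is O(withhold_ballot → ¬close_hatch); contrapositively O(close_hatch → ¬withhold_ballot). Since O(close_hatch) holds, K gives O(¬withhold_ballot).
Premises 6, 7 do not contribute to this derivation.
Hence ¬withhold_ballot is obligatory.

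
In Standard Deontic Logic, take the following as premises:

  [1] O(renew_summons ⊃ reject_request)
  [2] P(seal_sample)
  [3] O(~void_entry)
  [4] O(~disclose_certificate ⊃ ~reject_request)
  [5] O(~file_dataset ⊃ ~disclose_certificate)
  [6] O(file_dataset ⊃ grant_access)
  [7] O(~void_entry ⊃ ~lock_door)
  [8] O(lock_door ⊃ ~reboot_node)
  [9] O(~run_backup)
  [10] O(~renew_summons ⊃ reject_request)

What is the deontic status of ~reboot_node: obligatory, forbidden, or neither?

Neither

Premise 8 is O(lock_door ⊃ ~reboot_node), but O(lock_door) is not derivable from the premises, so it does not yield O(~reboot_node).
No premise or chain of K-axiom applications forces O(~reboot_node), and none forces O(reboot_node). So ~reboot_node is neither obligatory nor forbidden under these norms.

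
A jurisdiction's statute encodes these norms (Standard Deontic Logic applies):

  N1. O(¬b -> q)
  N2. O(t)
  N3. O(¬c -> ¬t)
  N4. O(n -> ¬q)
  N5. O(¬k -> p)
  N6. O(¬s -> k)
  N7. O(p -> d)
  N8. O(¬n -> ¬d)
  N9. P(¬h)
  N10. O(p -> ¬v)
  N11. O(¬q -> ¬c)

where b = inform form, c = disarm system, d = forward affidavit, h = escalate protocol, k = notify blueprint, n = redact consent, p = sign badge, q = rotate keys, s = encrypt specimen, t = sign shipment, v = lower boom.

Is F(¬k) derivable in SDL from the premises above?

Yes

Premise 2 states O(t) outright.
The contrapositive of premise 3 (O(¬c -> ¬t)) is O(t -> c), and O(t) is already established, so O(c).
Premise 11 is O(¬q -> ¬c); contrapositively O(c -> q). Since O(c) holds, K gives O(q).
Premise 4 is O(n -> ¬q); contrapositively O(q -> ¬n). Since O(q) holds, K gives O(¬n).
From O(¬n) and premise 8, O(¬n -> ¬d), we obtain O(¬d).
The contrapositive of premise 7 (O(p -> d)) is O(¬d -> ¬p), and O(¬d) is already established, so O(¬p).
The contrapositive of premise 5 (O(¬k -> p)) is O(¬p -> k), and O(¬p) is already established, so O(k).
Premises 1, 6, 9, 10 do not contribute to this derivation.
So O(k) holds, i.e. F(¬k). The claim follows.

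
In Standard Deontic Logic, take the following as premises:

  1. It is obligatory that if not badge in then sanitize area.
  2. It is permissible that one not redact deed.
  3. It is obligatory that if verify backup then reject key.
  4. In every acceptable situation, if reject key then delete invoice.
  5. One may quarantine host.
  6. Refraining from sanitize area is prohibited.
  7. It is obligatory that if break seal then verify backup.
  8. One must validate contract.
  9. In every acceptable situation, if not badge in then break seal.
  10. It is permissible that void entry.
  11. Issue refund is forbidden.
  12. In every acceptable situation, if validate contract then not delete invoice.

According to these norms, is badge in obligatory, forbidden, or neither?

Obligatory

From premise 8 we have O(validate_contract).
With premise 12, O(validate_contract → ¬delete_invoice), the K-axiom yields O(¬delete_invoice).
Premise 4, O(reject_key → delete_invoice), contraposes to O(¬delete_invoice → ¬reject_key); with O(¬delete_invoice) we get O(¬reject_key).
Premise 3, O(verify_backup → reject_key), contraposes to O(¬reject_key → ¬verify_backup); with O(¬reject_key) we get O(¬verify_backup).
The contrapositive of premise 7 (O(break_seal → verify_backup)) is O(¬verify_backup → ¬break_seal), and O(¬verify_backup) is already established, so O(¬break_seal).
The contrapositive of premise 9 (O(¬badge_in → break_seal)) is O(¬break_seal → badge_in), and O(¬break_seal) is already established, so O(badge_in).
Premises 1, 2, 5, 6, 10, 11 do not contribute to this derivation.
Hence badge_in is obligatory.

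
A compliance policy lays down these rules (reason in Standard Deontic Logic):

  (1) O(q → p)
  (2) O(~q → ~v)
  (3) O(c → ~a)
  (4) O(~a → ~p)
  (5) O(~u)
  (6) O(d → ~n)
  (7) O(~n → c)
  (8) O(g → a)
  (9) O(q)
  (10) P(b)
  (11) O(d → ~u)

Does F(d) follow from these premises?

Premise 9 gives O(q).
With premise 1, O(q → p), the K-axiom yields O(p).
Premise 4, O(~a → ~p), contraposes to O(p → a); with O(p) we get O(a).
Premise 3, O(c → ~a), contraposes to O(a → ~c); with O(a) we get O(~c).
Premise 7 is O(~n → c); contrapositively O(~c → n). Since O(~c) holds, K gives O(n).
Premise 6 is O(d → ~n); contrapositively O(n → ~d). Since O(n) holds, K gives O(~d).
Premises 2, 5, 8, 10, 11 do not contribute to this derivation.
So O(~d) holds, i.e. F(d). The claim follows.

Yes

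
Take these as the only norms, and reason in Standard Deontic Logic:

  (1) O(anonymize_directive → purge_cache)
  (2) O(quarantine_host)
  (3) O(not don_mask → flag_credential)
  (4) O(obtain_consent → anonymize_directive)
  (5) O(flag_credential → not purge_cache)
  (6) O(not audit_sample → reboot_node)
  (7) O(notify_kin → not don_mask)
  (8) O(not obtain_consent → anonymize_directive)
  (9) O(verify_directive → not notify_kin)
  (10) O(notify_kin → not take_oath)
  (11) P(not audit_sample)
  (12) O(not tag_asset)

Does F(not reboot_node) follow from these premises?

No

Premise 6 is O(not audit_sample → reboot_node), but O(not audit_sample) is not derivable from the premises (the permission P(not audit_sample) asserts only not O(audit_sample), not O(not audit_sample)), so it does not yield O(reboot_node).
No other premise forces O(reboot_node). An ideal world satisfying every premise can still have not reboot_node true, so F(not reboot_node) is not derivable.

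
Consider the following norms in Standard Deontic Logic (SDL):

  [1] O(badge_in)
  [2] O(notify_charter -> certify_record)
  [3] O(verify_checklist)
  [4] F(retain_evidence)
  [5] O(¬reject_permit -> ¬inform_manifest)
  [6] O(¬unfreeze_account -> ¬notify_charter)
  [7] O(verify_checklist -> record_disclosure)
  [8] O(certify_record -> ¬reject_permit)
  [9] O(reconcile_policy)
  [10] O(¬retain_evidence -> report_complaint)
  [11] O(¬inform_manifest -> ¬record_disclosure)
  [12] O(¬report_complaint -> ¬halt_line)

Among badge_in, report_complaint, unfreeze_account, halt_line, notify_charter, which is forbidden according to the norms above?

notify_charter

From premise 3 we have O(verify_checklist).
From O(verify_checklist) and premise 7, O(verify_checklist -> record_disclosure), we obtain O(record_disclosure).
Premise 11, O(¬inform_manifest -> ¬record_disclosure), contraposes to O(record_disclosure -> inform_manifest); with O(record_disclosure) we get O(inform_manifest).
Premise 5 is O(¬reject_permit -> ¬inform_manifest); contrapositively O(inform_manifest -> reject_permit). Since O(inform_manifest) holds, K gives O(reject_permit).
Premise 8 is O(certify_record -> ¬reject_permit); contrapositively O(reject_permit -> ¬certify_record). Since O(reject_permit) holds, K gives O(¬certify_record).
Premise 2 is O(notify_charter -> certify_record); contrapositively O(¬certify_record -> ¬notify_charter). Since O(¬certify_record) holds, K gives O(¬notify_charter).
So O(¬notify_charter) holds, i.e. notify_charter is forbidden. None of the other listed options is forbidden under the premises.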